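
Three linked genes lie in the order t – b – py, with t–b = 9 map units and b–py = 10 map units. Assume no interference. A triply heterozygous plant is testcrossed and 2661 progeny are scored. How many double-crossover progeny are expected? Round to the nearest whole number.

Map distances give recombination frequencies of 0.090 and 0.100 for the two intervals.
With no interference, expected double-crossover frequency = 0.090 × 0.100 = 0.00900.
Expected number = 0.00900 × 2661 = 23.95 ≈ 24.

24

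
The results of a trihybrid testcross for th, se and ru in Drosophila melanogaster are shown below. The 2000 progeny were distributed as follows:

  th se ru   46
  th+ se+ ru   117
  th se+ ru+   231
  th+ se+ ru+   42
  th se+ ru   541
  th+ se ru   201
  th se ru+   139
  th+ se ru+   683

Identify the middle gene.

se

The two most frequent reciprocal classes, th+ se ru+ and th se+ ru, are the parental types, so the F1 was th+ se ru+ / th se+ ru.
The two rarest classes, th+ se+ ru+ and th se ru, are the double crossovers. Comparing them with the parentals, only the se allele has switched, so se is the middle locus and the order is ru – se – th.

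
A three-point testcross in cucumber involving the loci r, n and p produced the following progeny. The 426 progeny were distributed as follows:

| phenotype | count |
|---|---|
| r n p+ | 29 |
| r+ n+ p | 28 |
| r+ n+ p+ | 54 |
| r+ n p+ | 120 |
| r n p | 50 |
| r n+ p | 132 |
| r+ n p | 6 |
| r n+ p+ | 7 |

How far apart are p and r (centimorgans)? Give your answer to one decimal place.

16.4 centimorgans

The two most frequent reciprocal classes, r+ n p+ and r n+ p, are the parental types, so the F1 was r+ n p+ / r n+ p.
The two rarest classes, r+ n p and r n+ p+, are the double crossovers. Comparing them with the parentals, only the p allele has switched, so p is the middle locus and the order is r – p – n.
Crossovers in the r–p interval produce the single-crossover classes r n p+ and r+ n+ p (29 + 28 = 57) plus the double crossovers (13).
RF(r–p) = (57 + 13) / 426 = 70/426 = 0.1643 → 16.4 centimorgans.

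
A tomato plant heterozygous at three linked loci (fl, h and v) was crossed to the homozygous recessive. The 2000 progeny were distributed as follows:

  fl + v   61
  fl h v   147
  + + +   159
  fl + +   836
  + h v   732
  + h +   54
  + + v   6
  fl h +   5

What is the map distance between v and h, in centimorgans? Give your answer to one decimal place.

The two most frequent reciprocal classes, fl + + and + h v, are the parental types, so the F1 was fl + + / + h v.
The two rarest classes, fl h + and + + v, are the double crossovers. Comparing them with the parentals, only the h allele has switched, so h is the middle locus and the order is fl – h – v.
Crossovers in the h–v interval produce the single-crossover classes fl + v and + h + (61 + 54 = 115) plus the double crossovers (11).
RF(h–v) = (115 + 11) / 2000 = 126/2000 = 0.0630 → 6.3 centimorgans.

6.3 centimorgans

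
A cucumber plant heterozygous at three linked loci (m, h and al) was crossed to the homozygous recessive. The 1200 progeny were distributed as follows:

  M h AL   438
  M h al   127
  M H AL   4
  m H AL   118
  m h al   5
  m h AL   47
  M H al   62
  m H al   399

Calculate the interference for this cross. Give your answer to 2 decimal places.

The two most frequent reciprocal classes, m H al and M h AL, are the parental types, so the F1 was m H al / M h AL.
The two rarest classes, m h al and M H AL, are the double crossovers. Comparing them with the parentals, only the h allele has switched, so h is the middle locus and the order is al – h – m.
al–h: (245 + 9)/1200 = 0.2117; h–m: (109 + 9)/1200 = 0.0983.
Expected DCO frequency = 0.2117 × 0.0983 ≈ 0.02081; observed = 9/1200 ≈ 0.00750.
Coefficient of coincidence = 0.00750/0.02081 ≈ 0.36; interference = 1 − 0.36 = 0.64.

0.64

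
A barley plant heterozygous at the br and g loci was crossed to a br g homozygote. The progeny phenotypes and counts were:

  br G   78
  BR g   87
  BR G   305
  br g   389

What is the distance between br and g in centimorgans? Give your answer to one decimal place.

The two most frequent classes, BR G (305) and br g (389), are the parental types, so the F1 was BR G / br g.
The recombinant classes are BR g and br G: 87 + 78 = 165.
Recombination frequency = 165/859 = 0.1921 ≈ 19.2%, i.e. 19.2 centimorgans.

19.2 centimorgans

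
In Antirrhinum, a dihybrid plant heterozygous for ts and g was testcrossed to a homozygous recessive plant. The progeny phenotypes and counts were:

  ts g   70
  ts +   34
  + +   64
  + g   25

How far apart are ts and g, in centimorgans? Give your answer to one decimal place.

The two most frequent classes, + + (64) and ts g (70), are the parental types, so the F1 was + + / ts g.
The recombinant classes are + g and ts +: 25 + 34 = 59.
Recombination frequency = 59/193 = 0.3057 ≈ 30.6%, i.e. 30.6 centimorgans.

30.6 centimorgans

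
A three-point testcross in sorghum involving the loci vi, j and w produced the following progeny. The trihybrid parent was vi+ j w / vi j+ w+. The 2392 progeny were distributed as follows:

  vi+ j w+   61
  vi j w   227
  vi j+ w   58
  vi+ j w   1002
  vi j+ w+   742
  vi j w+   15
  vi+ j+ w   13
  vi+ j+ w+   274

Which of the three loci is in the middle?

The two rarest classes, vi+ j+ w and vi j w+, are the double crossovers. Comparing them with the parentals, only the j allele has switched, so j is the middle locus and the order is w – j – vi.

j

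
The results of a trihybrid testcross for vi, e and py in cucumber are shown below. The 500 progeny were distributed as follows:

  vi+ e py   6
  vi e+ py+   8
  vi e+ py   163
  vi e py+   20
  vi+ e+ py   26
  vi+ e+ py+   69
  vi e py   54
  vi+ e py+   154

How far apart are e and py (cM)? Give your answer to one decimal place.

27.4 cM

The two most frequent reciprocal classes, vi+ e py+ and vi e+ py, are the parental types, so the F1 was vi+ e py+ / vi e+ py.
The two rarest classes, vi+ e py and vi e+ py+, are the double crossovers. Comparing them with the parentals, only the py allele has switched, so py is the middle locus and the order is vi – py – e.
Crossovers in the py–e interval produce the single-crossover classes vi+ e+ py+ and vi e py (69 + 54 = 123) plus the double crossovers (14).
RF(py–e) = (123 + 14) / 500 = 137/500 = 0.2740 → 27.4 cM.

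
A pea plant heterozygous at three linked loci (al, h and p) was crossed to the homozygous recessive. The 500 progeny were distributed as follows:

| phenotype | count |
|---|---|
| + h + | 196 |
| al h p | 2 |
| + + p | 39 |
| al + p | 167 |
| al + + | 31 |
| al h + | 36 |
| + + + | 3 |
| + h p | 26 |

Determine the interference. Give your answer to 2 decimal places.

The two most frequent reciprocal classes, + h + and al + p, are the parental types, so the F1 was + h + / al + p.
The two rarest classes, + + + and al h p, are the double crossovers. Comparing them with the parentals, only the h allele has switched, so h is the middle locus and the order is p – h – al.
p–h: (57 + 5)/500 = 0.1240; h–al: (75 + 5)/500 = 0.1600.
Expected DCO frequency = 0.1240 × 0.1600 ≈ 0.01984; observed = 5/500 ≈ 0.01000.
Coefficient of coincidence = 0.01000/0.01984 ≈ 0.50; interference = 1 − 0.50 = 0.50.

0.50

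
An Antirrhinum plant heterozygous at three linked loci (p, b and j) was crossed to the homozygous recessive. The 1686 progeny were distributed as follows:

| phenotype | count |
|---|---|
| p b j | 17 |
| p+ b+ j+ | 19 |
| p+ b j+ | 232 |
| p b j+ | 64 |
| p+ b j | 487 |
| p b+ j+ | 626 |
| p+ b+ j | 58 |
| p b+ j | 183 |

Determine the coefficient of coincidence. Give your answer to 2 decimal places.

0.85

The two most frequent reciprocal classes, p+ b j and p b+ j+, are the parental types, so the F1 was p+ b j / p b+ j+.
The two rarest classes, p b j and p+ b+ j+, are the double crossovers. Comparing them with the parentals, only the p allele has switched, so p is the middle locus and the order is b – p – j.
b–p: (122 + 36)/1686 = 0.0937; p–j: (415 + 36)/1686 = 0.2675.
Expected DCO frequency = 0.0937 × 0.2675 ≈ 0.02506; observed = 36/1686 ≈ 0.02135.
Coefficient of coincidence = 0.02135/0.02506 ≈ 0.85.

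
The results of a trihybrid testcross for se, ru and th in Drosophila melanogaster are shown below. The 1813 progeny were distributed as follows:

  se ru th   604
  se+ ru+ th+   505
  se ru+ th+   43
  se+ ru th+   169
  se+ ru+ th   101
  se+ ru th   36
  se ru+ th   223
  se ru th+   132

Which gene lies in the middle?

The two most frequent reciprocal classes, se+ ru+ th+ and se ru th, are the parental types, so the F1 was se+ ru+ th+ / se ru th.
The two rarest classes, se ru+ th+ and se+ ru th, are the double crossovers. Comparing them with the parentals, only the se allele has switched, so se is the middle locus and the order is ru – se – th.

se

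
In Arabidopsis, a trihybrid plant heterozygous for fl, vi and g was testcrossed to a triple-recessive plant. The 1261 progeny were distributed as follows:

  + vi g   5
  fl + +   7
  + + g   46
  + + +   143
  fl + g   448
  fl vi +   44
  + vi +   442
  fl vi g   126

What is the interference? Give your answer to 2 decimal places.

The two most frequent reciprocal classes, + vi + and fl + g, are the parental types, so the F1 was + vi + / fl + g.
The two rarest classes, + vi g and fl + +, are the double crossovers. Comparing them with the parentals, only the g allele has switched, so g is the middle locus and the order is vi – g – fl.
vi–g: (269 + 12)/1261 = 0.2228; g–fl: (90 + 12)/1261 = 0.0809.
Expected DCO frequency = 0.2228 × 0.0809 ≈ 0.01802; observed = 12/1261 ≈ 0.00952.
Coefficient of coincidence = 0.00952/0.01802 ≈ 0.53; interference = 1 − 0.53 = 0.47.

0.47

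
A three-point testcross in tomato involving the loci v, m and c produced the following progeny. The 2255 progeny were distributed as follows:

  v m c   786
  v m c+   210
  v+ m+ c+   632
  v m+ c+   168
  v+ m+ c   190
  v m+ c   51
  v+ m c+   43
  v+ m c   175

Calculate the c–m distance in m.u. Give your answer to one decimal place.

The two most frequent reciprocal classes, v+ m+ c+ and v m c, are the parental types, so the F1 was v+ m+ c+ / v m c.
The two rarest classes, v+ m c+ and v m+ c, are the double crossovers. Comparing them with the parentals, only the m allele has switched, so m is the middle locus and the order is c – m – v.
Crossovers in the c–m interval produce the single-crossover classes v+ m+ c and v m c+ (190 + 210 = 400) plus the double crossovers (94).
RF(c–m) = (400 + 94) / 2255 = 494/2255 = 0.2191 → 21.9 m.u.

21.9 m.u.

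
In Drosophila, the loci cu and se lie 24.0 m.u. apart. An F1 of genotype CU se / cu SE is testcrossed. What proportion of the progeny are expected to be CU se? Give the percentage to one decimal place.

38.0%

A map distance of 24.0 m.u. corresponds to a recombination frequency of 0.240.
The F1 is CU se / cu SE, so CU se is a parental gamete class with expected frequency (1 − r)/2 = 0.760/2 = 0.3800.
That is 0.3800 = 38.0% of the progeny.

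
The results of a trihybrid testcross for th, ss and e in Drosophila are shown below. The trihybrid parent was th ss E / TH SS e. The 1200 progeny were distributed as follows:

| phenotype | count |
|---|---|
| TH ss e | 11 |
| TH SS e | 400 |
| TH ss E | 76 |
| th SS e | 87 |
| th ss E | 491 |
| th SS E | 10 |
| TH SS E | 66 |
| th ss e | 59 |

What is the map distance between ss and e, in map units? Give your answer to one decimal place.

12.2 map units

The two rarest classes, th SS E and TH ss e, are the double crossovers. Comparing them with the parentals, only the ss allele has switched, so ss is the middle locus and the order is th – ss – e.
Crossovers in the ss–e interval produce the single-crossover classes th ss e and TH SS E (59 + 66 = 125) plus the double crossovers (21).
RF(ss–e) = (125 + 21) / 1200 = 146/1200 = 0.1217 → 12.2 map units.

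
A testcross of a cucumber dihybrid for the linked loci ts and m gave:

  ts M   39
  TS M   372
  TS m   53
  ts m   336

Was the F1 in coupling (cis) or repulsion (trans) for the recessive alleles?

cis

The two most frequent classes are TS M (372) and ts m (336); these are the parental (non-recombinant) types.
So the F1 carried TS M on one chromosome and ts m on the other — the recessive alleles are on the same chromosome (cis / coupling).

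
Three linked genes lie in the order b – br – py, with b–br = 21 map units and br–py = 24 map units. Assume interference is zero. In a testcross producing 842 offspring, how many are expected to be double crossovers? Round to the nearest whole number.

Map distances give recombination frequencies of 0.210 and 0.240 for the two intervals.
With no interference, expected double-crossover frequency = 0.210 × 0.240 = 0.05040.
Expected number = 0.05040 × 842 = 42.44 ≈ 42.

42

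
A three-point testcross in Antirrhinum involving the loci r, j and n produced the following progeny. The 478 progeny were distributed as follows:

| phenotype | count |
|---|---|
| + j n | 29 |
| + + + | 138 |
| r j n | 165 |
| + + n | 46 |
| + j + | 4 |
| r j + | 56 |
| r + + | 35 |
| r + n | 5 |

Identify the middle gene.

j

The two most frequent reciprocal classes, r j n and + + +, are the parental types, so the F1 was r j n / + + +.
The two rarest classes, r + n and + j +, are the double crossovers. Comparing them with the parentals, only the j allele has switched, so j is the middle locus and the order is r – j – n.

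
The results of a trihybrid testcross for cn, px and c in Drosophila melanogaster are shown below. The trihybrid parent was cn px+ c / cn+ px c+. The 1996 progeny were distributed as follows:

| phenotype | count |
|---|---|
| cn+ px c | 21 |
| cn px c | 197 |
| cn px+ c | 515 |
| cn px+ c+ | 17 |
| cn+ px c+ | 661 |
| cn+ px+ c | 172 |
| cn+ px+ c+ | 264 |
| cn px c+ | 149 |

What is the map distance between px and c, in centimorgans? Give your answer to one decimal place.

The two rarest classes, cn px+ c+ and cn+ px c, are the double crossovers. Comparing them with the parentals, only the c allele has switched, so c is the middle locus and the order is cn – c – px.
Crossovers in the c–px interval produce the single-crossover classes cn px c and cn+ px+ c+ (197 + 264 = 461) plus the double crossovers (38).
RF(c–px) = (461 + 38) / 1996 = 499/1996 = 0.2500 → 25.0 centimorgans.

25.0 centimorgans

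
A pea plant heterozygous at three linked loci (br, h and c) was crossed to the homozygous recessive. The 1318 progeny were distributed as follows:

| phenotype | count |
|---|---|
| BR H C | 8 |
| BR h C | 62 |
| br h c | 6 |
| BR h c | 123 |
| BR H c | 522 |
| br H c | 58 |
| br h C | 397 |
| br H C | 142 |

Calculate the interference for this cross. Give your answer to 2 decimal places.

The two most frequent reciprocal classes, br h C and BR H c, are the parental types, so the F1 was br h C / BR H c.
The two rarest classes, br h c and BR H C, are the double crossovers. Comparing them with the parentals, only the c allele has switched, so c is the middle locus and the order is h – c – br.
h–c: (265 + 14)/1318 = 0.2117; c–br: (120 + 14)/1318 = 0.1017.
Expected DCO frequency = 0.2117 × 0.1017 ≈ 0.02153; observed = 14/1318 ≈ 0.01062.
Coefficient of coincidence = 0.01062/0.02153 ≈ 0.49; interference = 1 − 0.49 = 0.51.

0.51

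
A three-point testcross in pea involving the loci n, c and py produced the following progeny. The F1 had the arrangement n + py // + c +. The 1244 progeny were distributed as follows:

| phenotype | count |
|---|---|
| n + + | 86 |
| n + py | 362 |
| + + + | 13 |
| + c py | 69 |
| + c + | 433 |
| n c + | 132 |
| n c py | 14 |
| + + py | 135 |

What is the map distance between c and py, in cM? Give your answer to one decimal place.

14.6 cM

The two rarest classes, n c py and + + +, are the double crossovers. Comparing them with the parentals, only the c allele has switched, so c is the middle locus and the order is n – c – py.
Crossovers in the c–py interval produce the single-crossover classes n + + and + c py (86 + 69 = 155) plus the double crossovers (27).
RF(c–py) = (155 + 27) / 1244 = 182/1244 = 0.1463 → 14.6 cM.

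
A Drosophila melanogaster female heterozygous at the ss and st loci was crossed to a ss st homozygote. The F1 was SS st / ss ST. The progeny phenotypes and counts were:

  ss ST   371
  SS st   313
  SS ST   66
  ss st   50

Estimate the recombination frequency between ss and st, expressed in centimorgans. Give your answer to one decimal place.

The recombinant classes are SS ST and ss st: 66 + 50 = 116.
Recombination frequency = 116/800 = 0.1450 ≈ 14.5%, i.e. 14.5 centimorgans.

14.5 centimorgans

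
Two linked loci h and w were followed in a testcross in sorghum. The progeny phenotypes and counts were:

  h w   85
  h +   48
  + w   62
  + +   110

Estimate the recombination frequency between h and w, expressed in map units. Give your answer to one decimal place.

The two most frequent classes, + + (110) and h w (85), are the parental types, so the F1 was + + / h w.
The recombinant classes are + w and h +: 62 + 48 = 110.
Recombination frequency = 110/305 = 0.3607 ≈ 36.1%, i.e. 36.1 map units.

36.1 map units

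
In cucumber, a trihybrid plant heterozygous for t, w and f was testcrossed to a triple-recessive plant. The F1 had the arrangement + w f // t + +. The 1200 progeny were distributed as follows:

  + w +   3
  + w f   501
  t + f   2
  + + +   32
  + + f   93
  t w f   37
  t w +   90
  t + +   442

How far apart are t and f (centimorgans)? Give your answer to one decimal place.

6.2 centimorgans

The two rarest classes, + w + and t + f, are the double crossovers. Comparing them with the parentals, only the f allele has switched, so f is the middle locus and the order is w – f – t.
Crossovers in the f–t interval produce the single-crossover classes t w f and + + + (37 + 32 = 69) plus the double crossovers (5).
RF(f–t) = (69 + 5) / 1200 = 74/1200 = 0.0617 → 6.2 centimorgans.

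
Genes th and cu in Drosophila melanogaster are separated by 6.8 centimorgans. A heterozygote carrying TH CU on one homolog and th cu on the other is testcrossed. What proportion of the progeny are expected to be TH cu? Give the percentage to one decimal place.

3.4%

A map distance of 6.8 centimorgans corresponds to a recombination frequency of 0.068.
The F1 is TH CU / th cu, so TH cu is a recombinant gamete class with expected frequency r/2 = 0.068/2 = 0.0340.
That is 0.0340 = 3.4% of the progeny.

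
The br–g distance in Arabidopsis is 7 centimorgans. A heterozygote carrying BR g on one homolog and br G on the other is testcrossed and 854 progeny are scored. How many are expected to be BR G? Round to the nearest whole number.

30

A map distance of 7 centimorgans corresponds to a recombination frequency of 0.070.
The F1 is BR g / br G, so BR G is a recombinant gamete class with expected frequency r/2 = 0.070/2 = 0.0350.
Expected number = 0.0350 × 854 = 29.89 ≈ 30.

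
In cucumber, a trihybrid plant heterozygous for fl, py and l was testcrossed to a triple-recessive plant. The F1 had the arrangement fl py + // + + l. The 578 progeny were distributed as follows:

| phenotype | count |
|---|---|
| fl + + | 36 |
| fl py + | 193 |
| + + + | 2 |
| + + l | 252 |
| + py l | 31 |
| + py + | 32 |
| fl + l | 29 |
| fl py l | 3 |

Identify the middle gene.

The two rarest classes, fl py l and + + +, are the double crossovers. Comparing them with the parentals, only the l allele has switched, so l is the middle locus and the order is py – l – fl.

l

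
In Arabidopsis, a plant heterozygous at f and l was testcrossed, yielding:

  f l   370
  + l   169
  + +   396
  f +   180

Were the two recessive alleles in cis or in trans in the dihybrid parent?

The two most frequent classes are + + (396) and f l (370); these are the parental (non-recombinant) types.
So the F1 carried + + on one chromosome and f l on the other — the recessive alleles are on the same chromosome (cis / coupling).

cis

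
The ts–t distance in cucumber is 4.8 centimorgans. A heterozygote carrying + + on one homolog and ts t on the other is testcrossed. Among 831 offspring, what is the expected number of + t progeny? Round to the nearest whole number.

A map distance of 4.8 centimorgans corresponds to a recombination frequency of 0.048.
The F1 is + + / ts t, so + t is a recombinant gamete class with expected frequency r/2 = 0.048/2 = 0.0240.
Expected number = 0.0240 × 831 = 19.94 ≈ 20.

20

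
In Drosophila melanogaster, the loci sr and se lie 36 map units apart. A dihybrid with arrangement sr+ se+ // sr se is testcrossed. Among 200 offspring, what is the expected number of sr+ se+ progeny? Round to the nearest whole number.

64

A map distance of 36 map units corresponds to a recombination frequency of 0.360.
The F1 is sr+ se+ / sr se, so sr+ se+ is a parental gamete class with expected frequency (1 − r)/2 = 0.640/2 = 0.3200.
Expected number = 0.3200 × 200 = 64.00 ≈ 64.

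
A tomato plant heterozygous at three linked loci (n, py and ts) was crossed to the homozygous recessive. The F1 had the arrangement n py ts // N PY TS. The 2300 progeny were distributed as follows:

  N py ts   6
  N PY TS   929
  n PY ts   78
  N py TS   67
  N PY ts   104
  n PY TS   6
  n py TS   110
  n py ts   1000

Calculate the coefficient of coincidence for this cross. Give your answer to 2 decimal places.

The two rarest classes, N py ts and n PY TS, are the double crossovers. Comparing them with the parentals, only the n allele has switched, so n is the middle locus and the order is py – n – ts.
py–n: (145 + 12)/2300 = 0.0683; n–ts: (214 + 12)/2300 = 0.0983.
Expected DCO frequency = 0.0683 × 0.0983 ≈ 0.00671; observed = 12/2300 ≈ 0.00522.
Coefficient of coincidence = 0.00522/0.00671 ≈ 0.78.

0.78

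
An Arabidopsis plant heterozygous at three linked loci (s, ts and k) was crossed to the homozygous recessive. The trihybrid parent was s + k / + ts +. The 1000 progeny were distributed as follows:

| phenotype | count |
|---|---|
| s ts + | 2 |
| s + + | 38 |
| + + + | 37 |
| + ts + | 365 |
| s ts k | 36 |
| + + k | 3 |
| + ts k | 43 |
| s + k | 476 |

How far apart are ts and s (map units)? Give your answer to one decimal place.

The two rarest classes, + + k and s ts +, are the double crossovers. Comparing them with the parentals, only the s allele has switched, so s is the middle locus and the order is k – s – ts.
Crossovers in the s–ts interval produce the single-crossover classes s ts k and + + + (36 + 37 = 73) plus the double crossovers (5).
RF(s–ts) = (73 + 5) / 1000 = 78/1000 = 0.0780 → 7.8 map units.

7.8 map units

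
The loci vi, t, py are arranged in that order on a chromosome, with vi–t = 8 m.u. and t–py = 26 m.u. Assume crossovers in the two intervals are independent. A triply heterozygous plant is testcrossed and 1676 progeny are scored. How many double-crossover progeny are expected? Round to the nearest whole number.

Map distances give recombination frequencies of 0.080 and 0.260 for the two intervals.
With no interference, expected double-crossover frequency = 0.080 × 0.260 = 0.02080.
Expected number = 0.02080 × 1676 = 34.86 ≈ 35.

35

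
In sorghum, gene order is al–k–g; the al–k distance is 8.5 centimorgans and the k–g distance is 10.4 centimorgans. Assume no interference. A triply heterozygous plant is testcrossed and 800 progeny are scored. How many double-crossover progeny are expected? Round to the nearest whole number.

7

Map distances give recombination frequencies of 0.085 and 0.104 for the two intervals.
With no interference, expected double-crossover frequency = 0.085 × 0.104 = 0.00884.
Expected number = 0.00884 × 800 = 7.07 ≈ 7.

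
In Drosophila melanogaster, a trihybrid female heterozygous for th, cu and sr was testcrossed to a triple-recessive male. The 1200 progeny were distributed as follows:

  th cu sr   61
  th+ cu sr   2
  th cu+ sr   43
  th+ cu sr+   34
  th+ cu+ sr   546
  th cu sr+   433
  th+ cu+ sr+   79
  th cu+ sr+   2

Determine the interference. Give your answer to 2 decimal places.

The two most frequent reciprocal classes, th cu sr+ and th+ cu+ sr, are the parental types, so the F1 was th cu sr+ / th+ cu+ sr.
The two rarest classes, th cu+ sr+ and th+ cu sr, are the double crossovers. Comparing them with the parentals, only the cu allele has switched, so cu is the middle locus and the order is sr – cu – th.
sr–cu: (140 + 4)/1200 = 0.1200; cu–th: (77 + 4)/1200 = 0.0675.
Expected DCO frequency = 0.1200 × 0.0675 ≈ 0.00810; observed = 4/1200 ≈ 0.00333.
Coefficient of coincidence = 0.00333/0.00810 ≈ 0.41; interference = 1 − 0.41 = 0.59.

0.59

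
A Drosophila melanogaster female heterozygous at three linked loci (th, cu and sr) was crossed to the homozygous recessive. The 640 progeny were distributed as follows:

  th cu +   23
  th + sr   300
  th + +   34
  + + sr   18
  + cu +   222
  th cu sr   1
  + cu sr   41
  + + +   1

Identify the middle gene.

cu

The two most frequent reciprocal classes, + cu + and th + sr, are the parental types, so the F1 was + cu + / th + sr.
The two rarest classes, + + + and th cu sr, are the double crossovers. Comparing them with the parentals, only the cu allele has switched, so cu is the middle locus and the order is sr – cu – th.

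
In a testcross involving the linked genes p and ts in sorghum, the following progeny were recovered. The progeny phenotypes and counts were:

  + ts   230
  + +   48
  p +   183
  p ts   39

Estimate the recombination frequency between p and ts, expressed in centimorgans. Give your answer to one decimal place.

The two most frequent classes, + ts (230) and p + (183), are the parental types, so the F1 was + ts / p +.
The recombinant classes are + + and p ts: 48 + 39 = 87.
Recombination frequency = 87/500 = 0.1740 ≈ 17.4%, i.e. 17.4 centimorgans.

17.4 centimorgans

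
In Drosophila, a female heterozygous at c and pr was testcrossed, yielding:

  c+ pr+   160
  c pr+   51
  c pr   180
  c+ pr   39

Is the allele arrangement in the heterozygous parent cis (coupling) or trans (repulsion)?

The two most frequent classes are c+ pr+ (160) and c pr (180); these are the parental (non-recombinant) types.
So the F1 carried c+ pr+ on one chromosome and c pr on the other — the recessive alleles are on the same chromosome (cis / coupling).

cis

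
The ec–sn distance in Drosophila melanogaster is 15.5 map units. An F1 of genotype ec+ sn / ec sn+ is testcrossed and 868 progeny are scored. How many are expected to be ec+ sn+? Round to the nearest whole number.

A map distance of 15.5 map units corresponds to a recombination frequency of 0.155.
The F1 is ec+ sn / ec sn+, so ec+ sn+ is a recombinant gamete class with expected frequency r/2 = 0.155/2 = 0.0775.
Expected number = 0.0775 × 868 = 67.27 ≈ 67.

67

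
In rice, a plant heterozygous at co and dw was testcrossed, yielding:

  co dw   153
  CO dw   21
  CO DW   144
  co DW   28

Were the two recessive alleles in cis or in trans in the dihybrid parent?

The two most frequent classes are CO DW (144) and co dw (153); these are the parental (non-recombinant) types.
So the F1 carried CO DW on one chromosome and co dw on the other — the recessive alleles are on the same chromosome (cis / coupling).

cis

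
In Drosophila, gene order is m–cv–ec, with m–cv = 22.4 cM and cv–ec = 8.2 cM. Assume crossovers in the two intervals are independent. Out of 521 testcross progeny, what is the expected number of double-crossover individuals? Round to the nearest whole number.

10

Map distances give recombination frequencies of 0.224 and 0.082 for the two intervals.
With no interference, expected double-crossover frequency = 0.224 × 0.082 = 0.01837.
Expected number = 0.01837 × 521 = 9.57 ≈ 10.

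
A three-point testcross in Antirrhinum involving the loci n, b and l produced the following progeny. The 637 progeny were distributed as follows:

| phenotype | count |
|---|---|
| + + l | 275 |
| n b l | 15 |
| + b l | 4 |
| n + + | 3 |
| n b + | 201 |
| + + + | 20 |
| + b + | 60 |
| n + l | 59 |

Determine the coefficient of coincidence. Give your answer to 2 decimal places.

0.84

The two most frequent reciprocal classes, n b + and + + l, are the parental types, so the F1 was n b + / + + l.
The two rarest classes, n + + and + b l, are the double crossovers. Comparing them with the parentals, only the b allele has switched, so b is the middle locus and the order is n – b – l.
n–b: (119 + 7)/637 = 0.1978; b–l: (35 + 7)/637 = 0.0659.
Expected DCO frequency = 0.1978 × 0.0659 ≈ 0.01304; observed = 7/637 ≈ 0.01099.
Coefficient of coincidence = 0.01099/0.01304 ≈ 0.84.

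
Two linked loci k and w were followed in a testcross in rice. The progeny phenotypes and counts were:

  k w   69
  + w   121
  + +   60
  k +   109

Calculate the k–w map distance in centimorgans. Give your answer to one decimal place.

The two most frequent classes, + w (121) and k + (109), are the parental types, so the F1 was + w / k +.
The recombinant classes are + + and k w: 60 + 69 = 129.
Recombination frequency = 129/359 = 0.3593 ≈ 35.9%, i.e. 35.9 centimorgans.

35.9 centimorgans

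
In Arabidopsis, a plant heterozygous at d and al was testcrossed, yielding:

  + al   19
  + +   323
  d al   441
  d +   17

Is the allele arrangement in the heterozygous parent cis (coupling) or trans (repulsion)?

cis

The two most frequent classes are + + (323) and d al (441); these are the parental (non-recombinant) types.
So the F1 carried + + on one chromosome and d al on the other — the recessive alleles are on the same chromosome (cis / coupling).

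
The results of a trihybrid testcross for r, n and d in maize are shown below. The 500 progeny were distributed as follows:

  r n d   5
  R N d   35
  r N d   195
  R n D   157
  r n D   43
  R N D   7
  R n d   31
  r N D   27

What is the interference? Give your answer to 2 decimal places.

The two most frequent reciprocal classes, R n D and r N d, are the parental types, so the F1 was R n D / r N d.
The two rarest classes, R N D and r n d, are the double crossovers. Comparing them with the parentals, only the n allele has switched, so n is the middle locus and the order is d – n – r.
d–n: (58 + 12)/500 = 0.1400; n–r: (78 + 12)/500 = 0.1800.
Expected DCO frequency = 0.1400 × 0.1800 ≈ 0.02520; observed = 12/500 ≈ 0.02400.
Coefficient of coincidence = 0.02400/0.02520 ≈ 0.95; interference = 1 − 0.95 = 0.05.

0.05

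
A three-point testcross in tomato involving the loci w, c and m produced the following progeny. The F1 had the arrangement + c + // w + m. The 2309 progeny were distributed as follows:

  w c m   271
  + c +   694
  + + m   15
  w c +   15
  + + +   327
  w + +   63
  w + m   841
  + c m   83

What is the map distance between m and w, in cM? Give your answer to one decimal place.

The two rarest classes, w c + and + + m, are the double crossovers. Comparing them with the parentals, only the w allele has switched, so w is the middle locus and the order is m – w – c.
Crossovers in the m–w interval produce the single-crossover classes + c m and w + + (83 + 63 = 146) plus the double crossovers (30).
RF(m–w) = (146 + 30) / 2309 = 176/2309 = 0.0762 → 7.6 cM.

7.6 cM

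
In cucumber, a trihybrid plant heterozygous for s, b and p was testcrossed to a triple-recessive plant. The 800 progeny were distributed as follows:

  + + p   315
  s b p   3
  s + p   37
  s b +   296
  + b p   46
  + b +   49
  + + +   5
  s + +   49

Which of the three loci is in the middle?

p

The two most frequent reciprocal classes, s b + and + + p, are the parental types, so the F1 was s b + / + + p.
The two rarest classes, s b p and + + +, are the double crossovers. Comparing them with the parentals, only the p allele has switched, so p is the middle locus and the order is s – p – b.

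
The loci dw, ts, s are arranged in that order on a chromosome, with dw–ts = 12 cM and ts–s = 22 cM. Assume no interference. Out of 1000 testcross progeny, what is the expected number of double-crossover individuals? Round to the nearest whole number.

26

Map distances give recombination frequencies of 0.120 and 0.220 for the two intervals.
With no interference, expected double-crossover frequency = 0.120 × 0.220 = 0.02640.
Expected number = 0.02640 × 1000 = 26.40 ≈ 26.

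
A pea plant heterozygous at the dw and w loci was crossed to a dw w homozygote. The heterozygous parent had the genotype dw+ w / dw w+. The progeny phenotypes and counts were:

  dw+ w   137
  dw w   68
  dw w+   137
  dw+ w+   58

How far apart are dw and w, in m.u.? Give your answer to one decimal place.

31.5 m.u.

The recombinant classes are dw+ w+ and dw w: 58 + 68 = 126.
Recombination frequency = 126/400 = 0.3150 ≈ 31.5%, i.e. 31.5 m.u.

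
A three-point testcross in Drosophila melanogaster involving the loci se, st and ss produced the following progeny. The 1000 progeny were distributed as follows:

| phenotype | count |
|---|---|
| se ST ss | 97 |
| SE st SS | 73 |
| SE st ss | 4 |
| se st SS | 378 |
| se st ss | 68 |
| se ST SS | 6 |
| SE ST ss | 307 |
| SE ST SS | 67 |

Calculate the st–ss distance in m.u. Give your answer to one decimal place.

The two most frequent reciprocal classes, SE ST ss and se st SS, are the parental types, so the F1 was SE ST ss / se st SS.
The two rarest classes, SE st ss and se ST SS, are the double crossovers. Comparing them with the parentals, only the st allele has switched, so st is the middle locus and the order is ss – st – se.
Crossovers in the ss–st interval produce the single-crossover classes SE ST SS and se st ss (67 + 68 = 135) plus the double crossovers (10).
RF(ss–st) = (135 + 10) / 1000 = 145/1000 = 0.1450 → 14.5 m.u.

14.5 m.u.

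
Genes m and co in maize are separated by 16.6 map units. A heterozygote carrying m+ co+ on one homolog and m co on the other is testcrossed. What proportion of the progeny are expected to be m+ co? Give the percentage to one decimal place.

A map distance of 16.6 map units corresponds to a recombination frequency of 0.166.
The F1 is m+ co+ / m co, so m+ co is a recombinant gamete class with expected frequency r/2 = 0.166/2 = 0.0830.
That is 0.0830 = 8.3% of the progeny.

8.3%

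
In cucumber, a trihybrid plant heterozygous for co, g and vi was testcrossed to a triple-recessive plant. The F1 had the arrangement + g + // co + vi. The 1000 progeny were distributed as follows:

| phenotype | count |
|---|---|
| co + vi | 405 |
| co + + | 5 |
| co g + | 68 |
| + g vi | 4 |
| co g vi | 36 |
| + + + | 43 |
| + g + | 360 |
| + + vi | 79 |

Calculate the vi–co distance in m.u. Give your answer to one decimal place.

The two rarest classes, + g vi and co + +, are the double crossovers. Comparing them with the parentals, only the vi allele has switched, so vi is the middle locus and the order is g – vi – co.
Crossovers in the vi–co interval produce the single-crossover classes co g + and + + vi (68 + 79 = 147) plus the double crossovers (9).
RF(vi–co) = (147 + 9) / 1000 = 156/1000 = 0.1560 → 15.6 m.u.

15.6 m.u.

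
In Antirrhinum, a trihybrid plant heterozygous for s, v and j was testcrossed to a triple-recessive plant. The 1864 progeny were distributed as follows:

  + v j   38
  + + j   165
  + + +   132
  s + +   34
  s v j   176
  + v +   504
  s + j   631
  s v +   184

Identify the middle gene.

j

The two most frequent reciprocal classes, + v + and s + j, are the parental types, so the F1 was + v + / s + j.
The two rarest classes, + v j and s + +, are the double crossovers. Comparing them with the parentals, only the j allele has switched, so j is the middle locus and the order is v – j – s.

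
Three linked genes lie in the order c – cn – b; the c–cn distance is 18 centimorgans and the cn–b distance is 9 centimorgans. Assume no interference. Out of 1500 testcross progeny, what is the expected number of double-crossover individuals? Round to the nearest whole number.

Map distances give recombination frequencies of 0.180 and 0.090 for the two intervals.
With no interference, expected double-crossover frequency = 0.180 × 0.090 = 0.01620.
Expected number = 0.01620 × 1500 = 24.30 ≈ 24.

24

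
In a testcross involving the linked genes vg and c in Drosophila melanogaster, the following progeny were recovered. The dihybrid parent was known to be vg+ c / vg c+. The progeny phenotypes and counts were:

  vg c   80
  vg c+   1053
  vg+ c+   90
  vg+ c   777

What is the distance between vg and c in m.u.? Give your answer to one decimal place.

The recombinant classes are vg+ c+ and vg c: 90 + 80 = 170.
Recombination frequency = 170/2000 = 0.0850 ≈ 8.5%, i.e. 8.5 m.u.

8.5 m.u.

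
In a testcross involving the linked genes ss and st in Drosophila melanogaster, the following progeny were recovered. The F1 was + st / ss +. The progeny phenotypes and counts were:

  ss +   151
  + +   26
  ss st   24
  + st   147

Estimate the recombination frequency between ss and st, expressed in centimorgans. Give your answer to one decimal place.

14.4 centimorgans

The recombinant classes are + + and ss st: 26 + 24 = 50.
Recombination frequency = 50/348 = 0.1437 ≈ 14.4%, i.e. 14.4 centimorgans.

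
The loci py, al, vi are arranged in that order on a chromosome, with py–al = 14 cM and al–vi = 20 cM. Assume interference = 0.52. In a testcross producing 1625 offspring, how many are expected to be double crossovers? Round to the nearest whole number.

Map distances give recombination frequencies of 0.140 and 0.200 for the two intervals.
With interference 0.52 (so coincidence = 0.48), expected double-crossover frequency = 0.140 × 0.200 × 0.48 = 0.01344.
Expected number = 0.01344 × 1625 = 21.84 ≈ 22.

22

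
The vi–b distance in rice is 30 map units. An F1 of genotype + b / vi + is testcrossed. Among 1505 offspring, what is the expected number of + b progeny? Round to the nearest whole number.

A map distance of 30 map units corresponds to a recombination frequency of 0.300.
The F1 is + b / vi +, so + b is a parental gamete class with expected frequency (1 − r)/2 = 0.700/2 = 0.3500.
Expected number = 0.3500 × 1505 = 526.75 ≈ 527.

527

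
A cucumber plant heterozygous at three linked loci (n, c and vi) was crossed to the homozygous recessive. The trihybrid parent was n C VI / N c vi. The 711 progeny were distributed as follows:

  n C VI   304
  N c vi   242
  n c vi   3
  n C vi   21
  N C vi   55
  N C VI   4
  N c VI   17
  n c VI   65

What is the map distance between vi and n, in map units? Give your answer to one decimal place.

6.3 map units

The two rarest classes, N C VI and n c vi, are the double crossovers. Comparing them with the parentals, only the n allele has switched, so n is the middle locus and the order is c – n – vi.
Crossovers in the n–vi interval produce the single-crossover classes n C vi and N c VI (21 + 17 = 38) plus the double crossovers (7).
RF(n–vi) = (38 + 7) / 711 = 45/711 = 0.0633 → 6.3 map units.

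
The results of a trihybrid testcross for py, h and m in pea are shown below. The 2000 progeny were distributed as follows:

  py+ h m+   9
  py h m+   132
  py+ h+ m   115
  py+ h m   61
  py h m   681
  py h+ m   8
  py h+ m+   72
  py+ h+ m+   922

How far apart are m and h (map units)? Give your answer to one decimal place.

13.2 map units

The two most frequent reciprocal classes, py+ h+ m+ and py h m, are the parental types, so the F1 was py+ h+ m+ / py h m.
The two rarest classes, py+ h m+ and py h+ m, are the double crossovers. Comparing them with the parentals, only the h allele has switched, so h is the middle locus and the order is py – h – m.
Crossovers in the h–m interval produce the single-crossover classes py+ h+ m and py h m+ (115 + 132 = 247) plus the double crossovers (17).
RF(h–m) = (247 + 17) / 2000 = 264/2000 = 0.1320 → 13.2 map units.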